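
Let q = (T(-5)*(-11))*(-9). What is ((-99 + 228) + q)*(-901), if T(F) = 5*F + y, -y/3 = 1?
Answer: 2381343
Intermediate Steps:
y = -3 (y = -3*1 = -3)
T(F) = -3 + 5*F (T(F) = 5*F - 3 = -3 + 5*F)
q = -2772 (q = ((-3 + 5*(-5))*(-11))*(-9) = ((-3 - 25)*(-11))*(-9) = -28*(-11)*(-9) = 308*(-9) = -2772)
((-99 + 228) + q)*(-901) = ((-99 + 228) - 2772)*(-901) = (129 - 2772)*(-901) = -2643*(-901) = 2381343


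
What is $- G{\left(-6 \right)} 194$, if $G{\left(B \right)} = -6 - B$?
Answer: $0$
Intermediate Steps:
$- G{\left(-6 \right)} 194 = - \left(-6 - -6\right) 194 = - \left(-6 + 6\right) 194 = - 0 \cdot 194 = \left(-1\right) 0 = 0$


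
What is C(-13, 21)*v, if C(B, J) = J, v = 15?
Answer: 315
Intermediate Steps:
C(-13, 21)*v = 21*15 = 315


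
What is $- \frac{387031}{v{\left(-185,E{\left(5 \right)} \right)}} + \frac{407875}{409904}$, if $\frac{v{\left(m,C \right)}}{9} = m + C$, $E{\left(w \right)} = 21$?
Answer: $\frac{39811894631}{151254576} \approx 263.21$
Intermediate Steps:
$v{\left(m,C \right)} = 9 C + 9 m$ ($v{\left(m,C \right)} = 9 \left(m + C\right) = 9 \left(C + m\right) = 9 C + 9 m$)
$- \frac{387031}{v{\left(-185,E{\left(5 \right)} \right)}} + \frac{407875}{409904} = - \frac{387031}{9 \cdot 21 + 9 \left(-185\right)} + \frac{407875}{409904} = - \frac{387031}{189 - 1665} + 407875 \cdot \frac{1}{409904} = - \frac{387031}{-1476} + \frac{407875}{409904} = \left(-387031\right) \left(- \frac{1}{1476}\right) + \frac{407875}{409904} = \frac{387031}{1476} + \frac{407875}{409904} = \frac{39811894631}{151254576}$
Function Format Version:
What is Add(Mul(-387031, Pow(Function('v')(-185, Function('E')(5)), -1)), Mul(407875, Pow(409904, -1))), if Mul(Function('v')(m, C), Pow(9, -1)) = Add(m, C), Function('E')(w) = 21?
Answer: Rational(39811894631, 151254576) ≈ 263.21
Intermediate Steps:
Function('v')(m, C) = Add(Mul(9, C), Mul(9, m)) (Function('v')(m, C) = Mul(9, Add(m, C)) = Mul(9, Add(C, m)) = Add(Mul(9, C), Mul(9, m)))
Add(Mul(-387031, Pow(Function('v')(-185, Function('E')(5)), -1)), Mul(407875, Pow(409904, -1))) = Add(Mul(-387031, Pow(Add(Mul(9, 21), Mul(9, -185)), -1)), Mul(407875, Pow(409904, -1))) = Add(Mul(-387031, Pow(Add(189, -1665), -1)), Mul(407875, Rational(1, 409904))) = Add(Mul(-387031, Pow(-1476, -1)), Rational(407875, 409904)) = Add(Mul(-387031, Rational(-1, 1476)), Rational(407875, 409904)) = Add(Rational(387031, 1476), Rational(407875, 409904)) = Rational(39811894631, 151254576)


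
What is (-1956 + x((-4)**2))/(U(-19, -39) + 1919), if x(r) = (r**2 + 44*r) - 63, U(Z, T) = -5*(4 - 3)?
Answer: -353/638 ≈ -0.55329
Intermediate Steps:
U(Z, T) = -5 (U(Z, T) = -5*1 = -5)
x(r) = -63 + r**2 + 44*r
(-1956 + x((-4)**2))/(U(-19, -39) + 1919) = (-1956 + (-63 + ((-4)**2)**2 + 44*(-4)**2))/(-5 + 1919) = (-1956 + (-63 + 16**2 + 44*16))/1914 = (-1956 + (-63 + 256 + 704))*(1/1914) = (-1956 + 897)*(1/1914) = -1059*1/1914 = -353/638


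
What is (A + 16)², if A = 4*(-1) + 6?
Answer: 324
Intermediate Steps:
A = 2 (A = -4 + 6 = 2)
(A + 16)² = (2 + 16)² = 18² = 324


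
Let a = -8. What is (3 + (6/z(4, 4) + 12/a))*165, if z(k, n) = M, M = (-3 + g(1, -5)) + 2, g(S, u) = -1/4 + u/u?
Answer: -7425/2 ≈ -3712.5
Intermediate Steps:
g(S, u) = 3/4 (g(S, u) = -1*1/4 + 1 = -1/4 + 1 = 3/4)
M = -1/4 (M = (-3 + 3/4) + 2 = -9/4 + 2 = -1/4 ≈ -0.25000)
z(k, n) = -1/4
(3 + (6/z(4, 4) + 12/a))*165 = (3 + (6/(-1/4) + 12/(-8)))*165 = (3 + (6*(-4) + 12*(-1/8)))*165 = (3 + (-24 - 3/2))*165 = (3 - 51/2)*165 = -45/2*165 = -7425/2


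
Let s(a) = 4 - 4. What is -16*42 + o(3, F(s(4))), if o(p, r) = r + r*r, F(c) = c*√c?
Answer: -672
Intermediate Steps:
s(a) = 0
F(c) = c^(3/2)
o(p, r) = r + r²
-16*42 + o(3, F(s(4))) = -16*42 + 0^(3/2)*(1 + 0^(3/2)) = -672 + 0*(1 + 0) = -672 + 0*1 = -672 + 0 = -672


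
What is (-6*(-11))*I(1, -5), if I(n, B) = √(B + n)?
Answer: 132*I ≈ 132.0*I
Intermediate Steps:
(-6*(-11))*I(1, -5) = (-6*(-11))*√(-5 + 1) = 66*√(-4) = 66*(2*I) = 132*I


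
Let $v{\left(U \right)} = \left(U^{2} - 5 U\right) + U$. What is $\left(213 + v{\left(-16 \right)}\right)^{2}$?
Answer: $284089$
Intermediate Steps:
$v{\left(U \right)} = U^{2} - 4 U$
$\left(213 + v{\left(-16 \right)}\right)^{2} = \left(213 - 16 \left(-4 - 16\right)\right)^{2} = \left(213 - -320\right)^{2} = \left(213 + 320\right)^{2} = 533^{2} = 284089$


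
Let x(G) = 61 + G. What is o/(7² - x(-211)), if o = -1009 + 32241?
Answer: 31232/199 ≈ 156.94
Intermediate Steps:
o = 31232
o/(7² - x(-211)) = 31232/(7² - (61 - 211)) = 31232/(49 - 1*(-150)) = 31232/(49 + 150) = 31232/199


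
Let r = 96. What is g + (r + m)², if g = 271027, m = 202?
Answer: 359831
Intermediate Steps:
g + (r + m)² = 271027 + (96 + 202)² = 271027 + 298² = 271027 + 88804 = 359831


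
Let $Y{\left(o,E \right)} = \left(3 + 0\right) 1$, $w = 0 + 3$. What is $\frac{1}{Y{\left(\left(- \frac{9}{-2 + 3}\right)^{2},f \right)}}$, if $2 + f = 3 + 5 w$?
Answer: $\frac{1}{3} \approx 0.33333$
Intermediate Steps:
$w = 3$
$f = 16$ ($f = -2 + \left(3 + 5 \cdot 3\right) = -2 + \left(3 + 15\right) = -2 + 18 = 16$)
$Y{\left(o,E \right)} = 3$ ($Y{\left(o,E \right)} = 3 \cdot 1 = 3$)
$\frac{1}{Y{\left(\left(- \frac{9}{-2 + 3}\right)^{2},f \right)}} = \frac{1}{3}$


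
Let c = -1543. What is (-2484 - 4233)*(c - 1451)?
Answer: 20110698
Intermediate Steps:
(-2484 - 4233)*(c - 1451) = (-2484 - 4233)*(-1543 - 1451) = -6717*(-2994) = 20110698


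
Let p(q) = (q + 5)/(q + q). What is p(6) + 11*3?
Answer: 407/12 ≈ 33.917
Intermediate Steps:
p(q) = (5 + q)/(2*q) (p(q) = (5 + q)/((2*q)) = (5 + q)*(1/(2*q)) = (5 + q)/(2*q))
p(6) + 11*3 = (1/2)*(5 + 6)/6 + 11*3 = (1/2)*(1/6)*11 + 33 = 11/12 + 33 = 407/12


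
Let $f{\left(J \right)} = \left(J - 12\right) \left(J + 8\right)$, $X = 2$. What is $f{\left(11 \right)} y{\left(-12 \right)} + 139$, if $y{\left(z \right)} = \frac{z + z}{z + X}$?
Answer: $\frac{467}{5} \approx 93.4$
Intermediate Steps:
$f{\left(J \right)} = \left(-12 + J\right) \left(8 + J\right)$
$y{\left(z \right)} = \frac{2 z}{2 + z}$ ($y{\left(z \right)} = \frac{z + z}{z + 2} = \frac{2 z}{2 + z}$)
$f{\left(11 \right)} y{\left(-12 \right)} + 139 = \left(-96 + 11^{2} - 44\right) 2 \left(-12\right) \frac{1}{2 - 12} + 139 = \left(-96 + 121 - 44\right) 2 \left(-12\right) \frac{1}{-10} + 139 = - 19 \cdot 2 \left(-12\right) \left(- \frac{1}{10}\right) + 139 = \left(-19\right) \frac{12}{5} + 139 = - \frac{228}{5} + 139 = \frac{467}{5}$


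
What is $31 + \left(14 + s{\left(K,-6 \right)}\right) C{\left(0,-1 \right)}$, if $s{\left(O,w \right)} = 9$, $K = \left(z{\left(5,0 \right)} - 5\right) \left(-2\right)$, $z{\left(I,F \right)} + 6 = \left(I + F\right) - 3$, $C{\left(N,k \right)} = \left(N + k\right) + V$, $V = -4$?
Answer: $-84$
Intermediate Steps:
$C{\left(N,k \right)} = -4 + N + k$ ($C{\left(N,k \right)} = \left(N + k\right) - 4 = -4 + N + k$)
$z{\left(I,F \right)} = -9 + F + I$ ($z{\left(I,F \right)} = -6 - \left(3 - F - I\right) = -6 + \left(-3 + F + I\right) = -9 + F + I$)
$K = 18$ ($K = \left(\left(-9 + 0 + 5\right) - 5\right) \left(-2\right) = \left(-4 - 5\right) \left(-2\right) = \left(-9\right) \left(-2\right) = 18$)
$31 + \left(14 + s{\left(K,-6 \right)}\right) C{\left(0,-1 \right)} = 31 + \left(14 + 9\right) \left(-4 + 0 - 1\right) = 31 + 23 \left(-5\right) = 31 - 115 = -84$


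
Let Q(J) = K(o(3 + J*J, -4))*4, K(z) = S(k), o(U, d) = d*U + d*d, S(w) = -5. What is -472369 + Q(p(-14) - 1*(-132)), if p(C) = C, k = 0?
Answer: -472389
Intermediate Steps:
o(U, d) = d² + U*d (o(U, d) = U*d + d² = d² + U*d)
K(z) = -5
Q(J) = -20 (Q(J) = -5*4 = -20)
-472369 + Q(p(-14) - 1*(-132)) = -472369 - 20 = -472389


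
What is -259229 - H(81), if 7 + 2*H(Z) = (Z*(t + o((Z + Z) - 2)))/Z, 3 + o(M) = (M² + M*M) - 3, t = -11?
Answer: -284817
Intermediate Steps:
o(M) = -6 + 2*M² (o(M) = -3 + ((M² + M*M) - 3) = -3 + ((M² + M²) - 3) = -3 + (2*M² - 3) = -3 + (-3 + 2*M²) = -6 + 2*M²)
H(Z) = -12 + (-2 + 2*Z)² (H(Z) = -7/2 + ((Z*(-11 + (-6 + 2*((Z + Z) - 2)²)))/Z)/2 = -7/2 + ((Z*(-11 + (-6 + 2*(2*Z - 2)²)))/Z)/2 = -7/2 + ((Z*(-11 + (-6 + 2*(-2 + 2*Z)²)))/Z)/2 = -7/2 + ((Z*(-17 + 2*(-2 + 2*Z)²))/Z)/2 = -7/2 + (-17 + 2*(-2 + 2*Z)²)/2 = -7/2 + (-17/2 + (-2 + 2*Z)²) = -12 + (-2 + 2*Z)²)
-259229 - H(81) = -259229 - (-12 + 4*(-1 + 81)²) = -259229 - (-12 + 4*80²) = -259229 - (-12 + 4*6400) = -259229 - (-12 + 25600) = -259229 - 1*25588 = -259229 - 25588 = -284817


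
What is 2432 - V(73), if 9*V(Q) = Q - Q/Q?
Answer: 2424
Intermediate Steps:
V(Q) = -1/9 + Q/9 (V(Q) = (Q - Q/Q)/9 = (Q - 1*1)/9 = (Q - 1)/9 = (-1 + Q)/9 = -1/9 + Q/9)
2432 - V(73) = 2432 - (-1/9 + (1/9)*73) = 2432 - (-1/9 + 73/9) = 2432 - 1*8 = 2432 - 8 = 2424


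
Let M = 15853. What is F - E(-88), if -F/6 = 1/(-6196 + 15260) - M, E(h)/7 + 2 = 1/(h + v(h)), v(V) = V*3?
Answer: 3449106489/36256 ≈ 95132.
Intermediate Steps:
v(V) = 3*V
E(h) = -14 + 7/(4*h) (E(h) = -14 + 7/(h + 3*h) = -14 + 7/((4*h)) = -14 + 7*(1/(4*h)) = -14 + 7/(4*h))
F = 431074773/4532 (F = -6*(1/(-6196 + 15260) - 1*15853) = -6*(1/9064 - 15853) = -6*(-143691591/9064) = 431074773/4532 ≈ 95118.)
F - E(-88) = 431074773/4532 - (-14 + (7/4)/(-88)) = 431074773/4532 - (-14 + (7/4)*(-1/88)) = 431074773/4532 - (-14 - 7/352) = 431074773/4532 - 1*(-4935/352) = 431074773/4532 + 4935/352 = 3449106489/36256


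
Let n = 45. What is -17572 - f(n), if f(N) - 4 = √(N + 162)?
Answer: -17576 - 3*√23 ≈ -17590.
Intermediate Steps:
f(N) = 4 + √(162 + N) (f(N) = 4 + √(N + 162) = 4 + √(162 + N))
-17572 - f(n) = -17572 - (4 + √(162 + 45)) = -17572 - (4 + √207) = -17572 - (4 + 3*√23) = -17572 + (-4 - 3*√23) = -17576 - 3*√23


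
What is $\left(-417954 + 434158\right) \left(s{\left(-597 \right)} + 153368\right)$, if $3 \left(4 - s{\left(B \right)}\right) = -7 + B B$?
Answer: $\frac{1680581656}{3} \approx 5.6019 \cdot 10^{8}$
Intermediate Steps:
$s{\left(B \right)} = \frac{19}{3} - \frac{B^{2}}{3}$ ($s{\left(B \right)} = 4 - \frac{-7 + B B}{3} = 4 - \frac{-7 + B^{2}}{3} = 4 - \left(- \frac{7}{3} + \frac{B^{2}}{3}\right) = \frac{19}{3} - \frac{B^{2}}{3}$)
$\left(-417954 + 434158\right) \left(s{\left(-597 \right)} + 153368\right) = \left(-417954 + 434158\right) \left(\left(\frac{19}{3} - \frac{\left(-597\right)^{2}}{3}\right) + 153368\right) = 16204 \left(\left(\frac{19}{3} - 118803\right) + 153368\right) = 16204 \left(- \frac{356390}{3} + 153368\right) = 16204 \cdot \frac{103714}{3} = \frac{1680581656}{3}$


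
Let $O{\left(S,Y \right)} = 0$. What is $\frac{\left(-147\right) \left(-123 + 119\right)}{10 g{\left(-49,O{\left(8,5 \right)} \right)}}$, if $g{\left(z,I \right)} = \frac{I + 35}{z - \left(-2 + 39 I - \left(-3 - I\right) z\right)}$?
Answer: $168$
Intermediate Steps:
$g{\left(z,I \right)} = \frac{35 + I}{2 + z - 39 I + z \left(-3 - I\right)}$ ($g{\left(z,I \right)} = \frac{35 + I}{z - \left(-2 + 39 I - z \left(-3 - I\right)\right)} = \frac{35 + I}{z + \left(2 - 39 I + z \left(-3 - I\right)\right)} = \frac{35 + I}{2 + z - 39 I + z \left(-3 - I\right)}$)
$\frac{\left(-147\right) \left(-123 + 119\right)}{10 g{\left(-49,O{\left(8,5 \right)} \right)}} = \frac{\left(-147\right) \left(-123 + 119\right)}{10 \frac{-35 - 0}{-2 + 2 \left(-49\right) + 39 \cdot 0 + 0 \left(-49\right)}} = \frac{\left(-147\right) \left(-4\right)}{10 \frac{-35 + 0}{-2 - 98 + 0 + 0}} = \frac{588}{10 \frac{1}{-100} \left(-35\right)} = \frac{588}{10 \left(\left(- \frac{1}{100}\right) \left(-35\right)\right)} = \frac{588}{10 \cdot \frac{7}{20}} = \frac{588}{\frac{7}{2}} = 588 \cdot \frac{2}{7} = 168$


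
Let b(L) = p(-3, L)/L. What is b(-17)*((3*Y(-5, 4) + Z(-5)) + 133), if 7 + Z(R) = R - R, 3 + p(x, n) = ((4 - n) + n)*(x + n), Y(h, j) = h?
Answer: 9213/17 ≈ 541.94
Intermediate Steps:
p(x, n) = -3 + 4*n + 4*x (p(x, n) = -3 + ((4 - n) + n)*(x + n) = -3 + 4*(n + x) = -3 + (4*n + 4*x) = -3 + 4*n + 4*x)
Z(R) = -7 (Z(R) = -7 + (R - R) = -7 + 0 = -7)
b(L) = (-15 + 4*L)/L (b(L) = (-3 + 4*L + 4*(-3))/L = (-3 + 4*L - 12)/L = (-15 + 4*L)/L)
b(-17)*((3*Y(-5, 4) + Z(-5)) + 133) = (4 - 15/(-17))*((3*(-5) - 7) + 133) = (4 - 15*(-1/17))*((-15 - 7) + 133) = (4 + 15/17)*(-22 + 133) = (83/17)*111 = 9213/17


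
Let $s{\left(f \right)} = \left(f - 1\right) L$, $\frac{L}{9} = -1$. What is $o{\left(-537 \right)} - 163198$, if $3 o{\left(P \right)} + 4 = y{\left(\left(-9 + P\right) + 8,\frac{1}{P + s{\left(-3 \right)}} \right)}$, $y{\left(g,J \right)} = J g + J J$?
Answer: $- \frac{122889318059}{753003} \approx -1.632 \cdot 10^{5}$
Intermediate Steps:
$L = -9$ ($L = 9 \left(-1\right) = -9$)
$s{\left(f \right)} = 9 - 9 f$ ($s{\left(f \right)} = \left(f - 1\right) \left(-9\right) = \left(-1 + f\right) \left(-9\right) = 9 - 9 f$)
$y{\left(g,J \right)} = J^{2} + J g$ ($y{\left(g,J \right)} = J g + J^{2} = J^{2} + J g$)
$o{\left(P \right)} = - \frac{4}{3} + \frac{-1 + P + \frac{1}{36 + P}}{3 \left(36 + P\right)}$ ($o{\left(P \right)} = - \frac{4}{3} + \frac{\frac{1}{P + \left(9 - -27\right)} \left(\frac{1}{P + \left(9 - -27\right)} + \left(\left(-9 + P\right) + 8\right)\right)}{3} = - \frac{4}{3} + \frac{\frac{1}{P + \left(9 + 27\right)} \left(\frac{1}{P + \left(9 + 27\right)} + \left(-1 + P\right)\right)}{3} = - \frac{4}{3} + \frac{\frac{1}{P + 36} \left(\frac{1}{P + 36} + \left(-1 + P\right)\right)}{3} = - \frac{4}{3} + \frac{\frac{1}{36 + P} \left(\frac{1}{36 + P} + \left(-1 + P\right)\right)}{3} = - \frac{4}{3} + \frac{\frac{1}{36 + P} \left(-1 + P + \frac{1}{36 + P}\right)}{3} = - \frac{4}{3} + \frac{-1 + P + \frac{1}{36 + P}}{3 \left(36 + P\right)}$)
$o{\left(-537 \right)} - 163198 = \frac{1 - 4 \left(36 - 537\right)^{2} + \left(-1 - 537\right) \left(36 - 537\right)}{3 \left(36 - 537\right)^{2}} - 163198 = \frac{1 - 4 \left(-501\right)^{2} - -269538}{3 \cdot 251001} - 163198 = \frac{1}{3} \cdot \frac{1}{251001} \left(1 - 1004004 + 269538\right) - 163198 = \frac{1}{3} \cdot \frac{1}{251001} \left(-734465\right) - 163198 = - \frac{734465}{753003} - 163198 = - \frac{122889318059}{753003}$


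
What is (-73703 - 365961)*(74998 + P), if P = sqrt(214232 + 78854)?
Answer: -32973920672 - 439664*sqrt(293086) ≈ -3.3212e+10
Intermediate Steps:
P = sqrt(293086) ≈ 541.37
(-73703 - 365961)*(74998 + P) = (-73703 - 365961)*(74998 + sqrt(293086)) = -439664*(74998 + sqrt(293086)) = -32973920672 - 439664*sqrt(293086)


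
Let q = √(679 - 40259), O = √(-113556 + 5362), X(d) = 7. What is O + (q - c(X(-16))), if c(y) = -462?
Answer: 462 + I*√108194 + 2*I*√9895 ≈ 462.0 + 527.88*I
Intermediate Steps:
O = I*√108194 (O = √(-108194) = I*√108194 ≈ 328.93*I)
q = 2*I*√9895 (q = √(-39580) = 2*I*√9895 ≈ 198.95*I)
O + (q - c(X(-16))) = I*√108194 + (2*I*√9895 - 1*(-462)) = I*√108194 + (2*I*√9895 + 462) = I*√108194 + (462 + 2*I*√9895) = 462 + I*√108194 + 2*I*√9895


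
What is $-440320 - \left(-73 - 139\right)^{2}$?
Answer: $-485264$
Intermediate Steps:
$-440320 - \left(-73 - 139\right)^{2} = -440320 - \left(-212\right)^{2} = -440320 - 44944 = -485264$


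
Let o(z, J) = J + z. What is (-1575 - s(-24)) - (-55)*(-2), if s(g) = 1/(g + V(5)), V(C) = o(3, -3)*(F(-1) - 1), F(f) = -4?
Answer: -40439/24 ≈ -1685.0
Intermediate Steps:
V(C) = 0 (V(C) = (-3 + 3)*(-4 - 1) = 0*(-5) = 0)
s(g) = 1/g (s(g) = 1/(g + 0) = 1/g)
(-1575 - s(-24)) - (-55)*(-2) = (-1575 - 1/(-24)) - (-55)*(-2) = (-1575 - 1*(-1/24)) - 1*110 = (-1575 + 1/24) - 110 = -37799/24 - 110 = -40439/24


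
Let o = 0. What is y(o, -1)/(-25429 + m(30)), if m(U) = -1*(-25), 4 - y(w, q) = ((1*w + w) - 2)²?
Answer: 0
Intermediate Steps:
y(w, q) = 4 - (-2 + 2*w)² (y(w, q) = 4 - ((1*w + w) - 2)² = 4 - ((w + w) - 2)² = 4 - (2*w - 2)² = 4 - (-2 + 2*w)²)
m(U) = 25
y(o, -1)/(-25429 + m(30)) = (4*0*(2 - 1*0))/(-25429 + 25) = (4*0*(2 + 0))/(-25404) = -0*2/6351 = -1/25404*0 = 0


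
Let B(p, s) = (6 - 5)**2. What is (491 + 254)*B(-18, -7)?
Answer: 745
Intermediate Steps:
B(p, s) = 1 (B(p, s) = 1**2 = 1)
(491 + 254)*B(-18, -7) = (491 + 254)*1 = 745*1 = 745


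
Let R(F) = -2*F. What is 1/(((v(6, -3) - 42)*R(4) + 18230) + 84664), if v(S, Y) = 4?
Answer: 1/103198 ≈ 9.6901e-6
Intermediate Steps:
1/(((v(6, -3) - 42)*R(4) + 18230) + 84664) = 1/(((4 - 42)*(-2*4) + 18230) + 84664) = 1/((-38*(-8) + 18230) + 84664) = 1/((304 + 18230) + 84664) = 1/(18534 + 84664) = 1/103198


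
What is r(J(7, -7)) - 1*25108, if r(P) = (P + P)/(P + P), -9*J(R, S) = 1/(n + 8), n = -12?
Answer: -25107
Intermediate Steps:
J(R, S) = 1/36 (J(R, S) = -1/(9*(-12 + 8)) = -⅑/(-4) = -⅑*(-¼) = 1/36)
r(P) = 1 (r(P) = (2*P)/((2*P)) = (2*P)*(1/(2*P)) = 1)
r(J(7, -7)) - 1*25108 = 1 - 1*25108 = 1 - 25108 = -25107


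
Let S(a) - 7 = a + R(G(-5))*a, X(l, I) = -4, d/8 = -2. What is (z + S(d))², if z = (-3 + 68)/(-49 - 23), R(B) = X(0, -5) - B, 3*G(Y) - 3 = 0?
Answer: 25472209/5184 ≈ 4913.6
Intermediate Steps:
d = -16 (d = 8*(-2) = -16)
G(Y) = 1 (G(Y) = 1 + (⅓)*0 = 1 + 0 = 1)
R(B) = -4 - B
S(a) = 7 - 4*a (S(a) = 7 + (a + (-4 - 1*1)*a) = 7 + (a + (-4 - 1)*a) = 7 + (a - 5*a) = 7 - 4*a)
z = -65/72 (z = 65/(-72) = 65*(-1/72) = -65/72 ≈ -0.90278)
(z + S(d))² = (-65/72 + (7 - 4*(-16)))² = (-65/72 + (7 + 64))² = (-65/72 + 71)² = (5047/72)² = 25472209/5184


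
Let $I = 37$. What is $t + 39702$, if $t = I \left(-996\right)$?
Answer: $2850$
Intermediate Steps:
$t = -36852$ ($t = 37 \left(-996\right) = -36852$)
$t + 39702 = -36852 + 39702 = 2850$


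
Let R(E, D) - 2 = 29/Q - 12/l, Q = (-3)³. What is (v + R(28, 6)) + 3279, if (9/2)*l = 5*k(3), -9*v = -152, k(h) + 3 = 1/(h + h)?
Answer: 7574938/2295 ≈ 3300.6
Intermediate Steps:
k(h) = -3 + 1/(2*h) (k(h) = -3 + 1/(h + h) = -3 + 1/(2*h))
Q = -27
v = 152/9 (v = -⅑*(-152) = 152/9 ≈ 16.889)
l = -85/27 (l = 2*(5*(-3 + (½)/3))/9 = 2*(5*(-3 + (½)*(⅓)))/9 = 2*(5*(-3 + ⅙))/9 = 2*(5*(-17/6))/9 = (2/9)*(-85/6) = -85/27 ≈ -3.1481)
R(E, D) = 10873/2295 (R(E, D) = 2 + (29/(-27) - 12/(-85/27)) = 2 + (29*(-1/27) - 12*(-27/85)) = 2 + (-29/27 + 324/85) = 2 + 6283/2295 = 10873/2295)
(v + R(28, 6)) + 3279 = (152/9 + 10873/2295) + 3279 = 49633/2295 + 3279 = 7574938/2295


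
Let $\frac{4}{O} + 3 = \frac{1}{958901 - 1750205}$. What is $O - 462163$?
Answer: $- \frac{1097137919035}{2373913} \approx -4.6216 \cdot 10^{5}$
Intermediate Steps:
$O = - \frac{3165216}{2373913}$ ($O = \frac{4}{-3 + \frac{1}{958901 - 1750205}} = \frac{4}{-3 + \frac{1}{-791304}} = \frac{4}{-3 - \frac{1}{791304}} = \frac{4}{- \frac{2373913}{791304}} = 4 \left(- \frac{791304}{2373913}\right) = - \frac{3165216}{2373913} \approx -1.3333$)
$O - 462163 = - \frac{3165216}{2373913} - 462163 = - \frac{1097137919035}{2373913}$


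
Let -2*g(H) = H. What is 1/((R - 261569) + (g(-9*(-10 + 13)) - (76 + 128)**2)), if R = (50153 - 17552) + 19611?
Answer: -2/501919 ≈ -3.9847e-6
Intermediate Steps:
R = 52212 (R = 32601 + 19611 = 52212)
g(H) = -H/2
1/((R - 261569) + (g(-9*(-10 + 13)) - (76 + 128)**2)) = 1/((52212 - 261569) + (-(-9)*(-10 + 13)/2 - (76 + 128)**2)) = 1/(-209357 + (-(-9)*3/2 - 1*204**2)) = 1/(-209357 + (-1/2*(-27) - 1*41616)) = 1/(-209357 + (27/2 - 41616)) = 1/(-209357 - 83205/2) = 1/(-501919/2) = -2/501919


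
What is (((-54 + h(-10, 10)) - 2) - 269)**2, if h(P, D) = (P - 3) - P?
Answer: 107584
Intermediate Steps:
h(P, D) = -3 (h(P, D) = (-3 + P) - P = -3)
(((-54 + h(-10, 10)) - 2) - 269)**2 = (((-54 - 3) - 2) - 269)**2 = ((-57 - 2) - 269)**2 = (-59 - 269)**2 = (-328)**2 = 107584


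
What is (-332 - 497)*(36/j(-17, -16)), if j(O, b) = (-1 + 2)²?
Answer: -29844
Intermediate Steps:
j(O, b) = 1 (j(O, b) = 1² = 1)
(-332 - 497)*(36/j(-17, -16)) = (-332 - 497)*(36/1) = -29844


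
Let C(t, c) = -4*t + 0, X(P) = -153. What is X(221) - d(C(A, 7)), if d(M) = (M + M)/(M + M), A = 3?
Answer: -154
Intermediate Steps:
C(t, c) = -4*t
d(M) = 1 (d(M) = (2*M)/((2*M)) = (2*M)*(1/(2*M)) = 1)
X(221) - d(C(A, 7)) = -153 - 1*1 = -153 - 1 = -154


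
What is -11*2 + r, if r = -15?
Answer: -37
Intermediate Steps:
-11*2 + r = -11*2 - 15 = -22 - 15 = -37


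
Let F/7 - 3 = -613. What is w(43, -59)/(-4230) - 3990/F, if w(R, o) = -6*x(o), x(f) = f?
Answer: 36586/43005 ≈ 0.85074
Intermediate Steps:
F = -4270 (F = 21 + 7*(-613) = 21 - 4291 = -4270)
w(R, o) = -6*o
w(43, -59)/(-4230) - 3990/F = -6*(-59)/(-4230) - 3990/(-4270) = 354*(-1/4230) - 3990*(-1/4270) = -59/705 + 57/61 = 36586/43005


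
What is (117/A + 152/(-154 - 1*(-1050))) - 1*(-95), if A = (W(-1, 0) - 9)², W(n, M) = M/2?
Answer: 97387/1008 ≈ 96.614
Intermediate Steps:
W(n, M) = M/2 (W(n, M) = M*(½) = M/2)
A = 81 (A = ((½)*0 - 9)² = (0 - 9)² = (-9)² = 81)
(117/A + 152/(-154 - 1*(-1050))) - 1*(-95) = (117/81 + 152/(-154 - 1*(-1050))) - 1*(-95) = (117*(1/81) + 152/(-154 + 1050)) + 95 = (13/9 + 152/896) + 95 = (13/9 + 152*(1/896)) + 95 = (13/9 + 19/112) + 95 = 1627/1008 + 95 = 97387/1008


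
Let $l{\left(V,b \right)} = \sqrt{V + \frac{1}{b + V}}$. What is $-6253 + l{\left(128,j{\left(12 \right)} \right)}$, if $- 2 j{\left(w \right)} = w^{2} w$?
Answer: $-6253 + \frac{\sqrt{4333522}}{184} \approx -6241.7$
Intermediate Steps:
$j{\left(w \right)} = - \frac{w^{3}}{2}$ ($j{\left(w \right)} = - \frac{w^{2} w}{2} = - \frac{w^{3}}{2}$)
$l{\left(V,b \right)} = \sqrt{V + \frac{1}{V + b}}$
$-6253 + l{\left(128,j{\left(12 \right)} \right)} = -6253 + \sqrt{\frac{1 + 128 \left(128 - \frac{12^{3}}{2}\right)}{128 - \frac{12^{3}}{2}}} = -6253 + \sqrt{\frac{1 + 128 \left(128 - 864\right)}{128 - 864}} = -6253 + \sqrt{\frac{1 + 128 \left(-736\right)}{-736}} = -6253 + \sqrt{- \frac{1 - 94208}{736}} = -6253 + \sqrt{\left(- \frac{1}{736}\right) \left(-94207\right)} = -6253 + \sqrt{\frac{94207}{736}} = -6253 + \frac{\sqrt{4333522}}{184}$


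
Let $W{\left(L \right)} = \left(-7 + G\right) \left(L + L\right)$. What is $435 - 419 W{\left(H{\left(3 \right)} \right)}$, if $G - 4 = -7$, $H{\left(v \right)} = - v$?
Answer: $-24705$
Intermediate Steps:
$G = -3$ ($G = 4 - 7 = -3$)
$W{\left(L \right)} = - 20 L$ ($W{\left(L \right)} = \left(-7 - 3\right) \left(L + L\right) = - 10 \cdot 2 L = - 20 L$)
$435 - 419 W{\left(H{\left(3 \right)} \right)} = 435 - 419 \left(- 20 \left(\left(-1\right) 3\right)\right) = 435 - 419 \left(\left(-20\right) \left(-3\right)\right) = 435 - 25140 = -24705$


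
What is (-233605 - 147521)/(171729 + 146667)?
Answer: -63521/53066 ≈ -1.1970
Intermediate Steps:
(-233605 - 147521)/(171729 + 146667) = -381126/318396 = -381126*1/318396 = -63521/53066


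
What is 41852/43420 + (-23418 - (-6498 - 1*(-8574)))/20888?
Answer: -4156159/16195660 ≈ -0.25662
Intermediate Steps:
41852/43420 + (-23418 - (-6498 - 1*(-8574)))/20888 = 41852*(1/43420) + (-23418 - (-6498 + 8574))*(1/20888) = 10463/10855 + (-23418 - 1*2076)*(1/20888) = 10463/10855 + (-23418 - 2076)*(1/20888) = 10463/10855 - 25494*1/20888 = 10463/10855 - 1821/1492 = -4156159/16195660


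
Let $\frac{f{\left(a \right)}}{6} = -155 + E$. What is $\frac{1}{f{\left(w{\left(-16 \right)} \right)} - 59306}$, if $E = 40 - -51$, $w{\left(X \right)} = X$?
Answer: $- \frac{1}{59690} \approx -1.6753 \cdot 10^{-5}$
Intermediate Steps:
$E = 91$ ($E = 40 + 51 = 91$)
$f{\left(a \right)} = -384$ ($f{\left(a \right)} = 6 \left(-155 + 91\right) = 6 \left(-64\right) = -384$)
$\frac{1}{f{\left(w{\left(-16 \right)} \right)} - 59306} = \frac{1}{-384 - 59306} = \frac{1}{-59690} = - \frac{1}{59690}$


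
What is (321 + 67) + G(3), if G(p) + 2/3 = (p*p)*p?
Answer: 1243/3 ≈ 414.33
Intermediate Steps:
G(p) = -⅔ + p³ (G(p) = -⅔ + (p*p)*p = -⅔ + p²*p = -⅔ + p³)
(321 + 67) + G(3) = (321 + 67) + (-⅔ + 3³) = 388 + (-⅔ + 27) = 388 + 79/3 = 1243/3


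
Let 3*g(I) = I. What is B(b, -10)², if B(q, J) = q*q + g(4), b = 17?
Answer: 758641/9 ≈ 84294.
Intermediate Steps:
g(I) = I/3
B(q, J) = 4/3 + q² (B(q, J) = q*q + (⅓)*4 = q² + 4/3 = 4/3 + q²)
B(b, -10)² = (4/3 + 17²)² = (4/3 + 289)² = (871/3)² = 758641/9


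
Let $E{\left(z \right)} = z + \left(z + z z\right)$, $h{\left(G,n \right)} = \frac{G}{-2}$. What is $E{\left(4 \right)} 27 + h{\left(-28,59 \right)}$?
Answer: $662$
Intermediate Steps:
$h{\left(G,n \right)} = - \frac{G}{2}$ ($h{\left(G,n \right)} = G \left(- \frac{1}{2}\right) = - \frac{G}{2}$)
$E{\left(z \right)} = z^{2} + 2 z$ ($E{\left(z \right)} = z + \left(z + z^{2}\right) = z^{2} + 2 z$)
$E{\left(4 \right)} 27 + h{\left(-28,59 \right)} = 4 \left(2 + 4\right) 27 - -14 = 4 \cdot 6 \cdot 27 + 14 = 24 \cdot 27 + 14 = 648 + 14 = 662$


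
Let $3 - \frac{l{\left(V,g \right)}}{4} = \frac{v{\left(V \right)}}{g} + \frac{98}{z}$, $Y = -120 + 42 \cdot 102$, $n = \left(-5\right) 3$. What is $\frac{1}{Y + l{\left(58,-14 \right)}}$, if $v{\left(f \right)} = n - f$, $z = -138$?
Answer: $\frac{483}{2008306} \approx 0.0002405$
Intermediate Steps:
$n = -15$
$Y = 4164$ ($Y = -120 + 4284 = 4164$)
$v{\left(f \right)} = -15 - f$
$l{\left(V,g \right)} = \frac{1024}{69} - \frac{4 \left(-15 - V\right)}{g}$ ($l{\left(V,g \right)} = 12 - 4 \left(\frac{-15 - V}{g} + \frac{98}{-138}\right) = 12 - 4 \left(\frac{-15 - V}{g} + 98 \left(- \frac{1}{138}\right)\right) = 12 - 4 \left(\frac{-15 - V}{g} - \frac{49}{69}\right) = 12 - 4 \left(- \frac{49}{69} + \frac{-15 - V}{g}\right) = 12 + \left(\frac{196}{69} - \frac{4 \left(-15 - V\right)}{g}\right) = \frac{1024}{69} - \frac{4 \left(-15 - V\right)}{g}$)
$\frac{1}{Y + l{\left(58,-14 \right)}} = \frac{1}{4164 + \frac{4 \left(1035 + 69 \cdot 58 + 256 \left(-14\right)\right)}{69 \left(-14\right)}} = \frac{1}{4164 + \frac{4}{69} \left(- \frac{1}{14}\right) \left(1035 + 4002 - 3584\right)} = \frac{1}{4164 + \frac{4}{69} \left(- \frac{1}{14}\right) 1453} = \frac{1}{4164 - \frac{2906}{483}} = \frac{1}{\frac{2008306}{483}} = \frac{483}{2008306}$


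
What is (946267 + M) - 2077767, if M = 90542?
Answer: -1040958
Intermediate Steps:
(946267 + M) - 2077767 = (946267 + 90542) - 2077767 = 1036809 - 2077767 = -1040958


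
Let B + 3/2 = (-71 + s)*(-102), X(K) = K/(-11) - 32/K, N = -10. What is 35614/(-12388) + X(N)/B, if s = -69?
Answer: -1471868303/512027010 ≈ -2.8746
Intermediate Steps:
X(K) = -32/K - K/11 (X(K) = K*(-1/11) - 32/K = -K/11 - 32/K = -32/K - K/11)
B = 28557/2 (B = -3/2 + (-71 - 69)*(-102) = -3/2 - 140*(-102) = -3/2 + 14280 = 28557/2 ≈ 14279.)
35614/(-12388) + X(N)/B = 35614/(-12388) + (-32/(-10) - 1/11*(-10))/(28557/2) = 35614*(-1/12388) + (-32*(-1/10) + 10/11)*(2/28557) = -17807/6194 + (16/5 + 10/11)*(2/28557) = -17807/6194 + (226/55)*(2/28557) = -17807/6194 + 452/1570635 = -1471868303/512027010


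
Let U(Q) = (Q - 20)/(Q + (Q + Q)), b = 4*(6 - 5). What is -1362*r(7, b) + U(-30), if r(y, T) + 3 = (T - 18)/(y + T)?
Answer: 576181/99 ≈ 5820.0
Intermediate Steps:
b = 4 (b = 4*1 = 4)
r(y, T) = -3 + (-18 + T)/(T + y) (r(y, T) = -3 + (T - 18)/(y + T) = -3 + (-18 + T)/(T + y))
U(Q) = (-20 + Q)/(3*Q) (U(Q) = (-20 + Q)/(Q + 2*Q) = (-20 + Q)/((3*Q)) = (-20 + Q)*(1/(3*Q)) = (-20 + Q)/(3*Q))
-1362*r(7, b) + U(-30) = -1362*(-18 - 3*7 - 2*4)/(4 + 7) + (1/3)*(-20 - 30)/(-30) = -1362*(-18 - 21 - 8)/11 + (1/3)*(-1/30)*(-50) = -1362*(-47)/11 + 5/9 = -1362*(-47/11) + 5/9 = 64014/11 + 5/9 = 576181/99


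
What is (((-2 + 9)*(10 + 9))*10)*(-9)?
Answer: -11970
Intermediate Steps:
(((-2 + 9)*(10 + 9))*10)*(-9) = ((7*19)*10)*(-9) = (133*10)*(-9) = 1330*(-9) = -11970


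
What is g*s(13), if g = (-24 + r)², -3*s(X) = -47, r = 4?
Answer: 18800/3 ≈ 6266.7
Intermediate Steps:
s(X) = 47/3 (s(X) = -⅓*(-47) = 47/3)
g = 400 (g = (-24 + 4)² = (-20)² = 400)
g*s(13) = 400*(47/3) = 18800/3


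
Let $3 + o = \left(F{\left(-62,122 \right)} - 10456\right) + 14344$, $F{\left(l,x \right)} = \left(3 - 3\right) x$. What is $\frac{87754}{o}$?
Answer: $\frac{87754}{3885} \approx 22.588$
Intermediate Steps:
$F{\left(l,x \right)} = 0$ ($F{\left(l,x \right)} = 0 x = 0$)
$o = 3885$ ($o = -3 + \left(\left(0 - 10456\right) + 14344\right) = -3 + \left(-10456 + 14344\right) = -3 + 3888 = 3885$)
$\frac{87754}{o} = \frac{87754}{3885}$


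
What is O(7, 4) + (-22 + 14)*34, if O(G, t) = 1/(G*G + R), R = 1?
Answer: -13599/50 ≈ -271.98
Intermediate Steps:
O(G, t) = 1/(1 + G²) (O(G, t) = 1/(G*G + 1) = 1/(G² + 1) = 1/(1 + G²))
O(7, 4) + (-22 + 14)*34 = 1/(1 + 7²) + (-22 + 14)*34 = 1/(1 + 49) - 8*34 = 1/50 - 272 = -13599/50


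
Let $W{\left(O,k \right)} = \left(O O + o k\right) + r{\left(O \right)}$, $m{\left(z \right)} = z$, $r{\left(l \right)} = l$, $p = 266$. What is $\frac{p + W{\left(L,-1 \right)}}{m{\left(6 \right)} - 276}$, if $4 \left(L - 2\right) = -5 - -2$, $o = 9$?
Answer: $- \frac{4157}{4320} \approx -0.96227$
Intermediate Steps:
$L = \frac{5}{4}$ ($L = 2 + \frac{-5 - -2}{4} = 2 + \frac{-5 + 2}{4} = 2 + \frac{1}{4} \left(-3\right) = 2 - \frac{3}{4} = \frac{5}{4} \approx 1.25$)
$W{\left(O,k \right)} = O + O^{2} + 9 k$ ($W{\left(O,k \right)} = \left(O O + 9 k\right) + O = \left(O^{2} + 9 k\right) + O = O + O^{2} + 9 k$)
$\frac{p + W{\left(L,-1 \right)}}{m{\left(6 \right)} - 276} = \frac{266 + \left(\frac{5}{4} + \left(\frac{5}{4}\right)^{2} + 9 \left(-1\right)\right)}{6 - 276} = \frac{266 + \left(\frac{5}{4} + \frac{25}{16} - 9\right)}{-270} = \left(266 - \frac{99}{16}\right) \left(- \frac{1}{270}\right) = \frac{4157}{16} \left(- \frac{1}{270}\right) = - \frac{4157}{4320}$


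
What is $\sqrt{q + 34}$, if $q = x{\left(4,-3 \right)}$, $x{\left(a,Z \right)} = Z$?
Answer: $\sqrt{31} \approx 5.5678$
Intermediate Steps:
$q = -3$
$\sqrt{q + 34} = \sqrt{-3 + 34} = \sqrt{31}$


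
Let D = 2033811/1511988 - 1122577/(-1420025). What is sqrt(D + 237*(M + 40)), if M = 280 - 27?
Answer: sqrt(355693134703090202874594383)/71568691990 ≈ 263.52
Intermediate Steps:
M = 253
D = 1528461806117/715686919900 (D = 2033811*(1/1511988) - 1122577*(-1/1420025) = 677937/503996 + 1122577/1420025 = 1528461806117/715686919900 ≈ 2.1357)
sqrt(D + 237*(M + 40)) = sqrt(1528461806117/715686919900 + 237*(253 + 40)) = sqrt(1528461806117/715686919900 + 237*293) = sqrt(1528461806117/715686919900 + 69441) = sqrt(49699543866582017/715686919900) = sqrt(355693134703090202874594383)/71568691990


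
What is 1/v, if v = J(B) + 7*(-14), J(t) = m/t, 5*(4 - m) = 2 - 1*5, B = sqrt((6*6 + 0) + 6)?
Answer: -102900/10083671 - 115*sqrt(42)/10083671 ≈ -0.010279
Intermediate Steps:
B = sqrt(42) (B = sqrt((36 + 0) + 6) = sqrt(36 + 6) = sqrt(42) ≈ 6.4807)
m = 23/5 (m = 4 - (2 - 1*5)/5 = 4 - (2 - 5)/5 = 4 - 1/5*(-3) = 4 + 3/5 = 23/5 ≈ 4.6000)
J(t) = 23/(5*t)
v = -98 + 23*sqrt(42)/210 (v = 23/(5*(sqrt(42))) + 7*(-14) = 23*(sqrt(42)/42)/5 - 98 = 23*sqrt(42)/210 - 98 = -98 + 23*sqrt(42)/210 ≈ -97.290)
1/v = 1/(-98 + 23*sqrt(42)/210)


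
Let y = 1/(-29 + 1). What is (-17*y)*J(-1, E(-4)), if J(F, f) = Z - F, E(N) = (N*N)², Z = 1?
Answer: 17/14 ≈ 1.2143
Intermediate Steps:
E(N) = N⁴ (E(N) = (N²)² = N⁴)
J(F, f) = 1 - F
y = -1/28 (y = 1/(-28) = -1/28 ≈ -0.035714)
(-17*y)*J(-1, E(-4)) = (-17*(-1/28))*(1 - 1*(-1)) = 17*(1 + 1)/28 = (17/28)*2 = 17/14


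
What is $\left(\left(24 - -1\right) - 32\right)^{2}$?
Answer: $49$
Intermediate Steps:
$\left(\left(24 - -1\right) - 32\right)^{2} = \left(\left(24 + 1\right) - 32\right)^{2} = \left(25 - 32\right)^{2} = \left(-7\right)^{2} = 49$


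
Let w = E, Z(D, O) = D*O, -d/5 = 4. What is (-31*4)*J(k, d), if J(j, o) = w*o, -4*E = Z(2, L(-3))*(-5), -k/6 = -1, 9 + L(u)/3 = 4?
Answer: -93000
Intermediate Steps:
L(u) = -15 (L(u) = -27 + 3*4 = -27 + 12 = -15)
d = -20 (d = -5*4 = -20)
k = 6 (k = -6*(-1) = 6)
E = -75/2 (E = -2*(-15)*(-5)/4 = -(-15)*(-5)/2 = -1/4*150 = -75/2 ≈ -37.500)
w = -75/2 ≈ -37.500
J(j, o) = -75*o/2
(-31*4)*J(k, d) = (-31*4)*(-75/2*(-20)) = -124*750 = -93000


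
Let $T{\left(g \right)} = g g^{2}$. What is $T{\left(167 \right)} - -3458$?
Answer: $4660921$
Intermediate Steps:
$T{\left(g \right)} = g^{3}$
$T{\left(167 \right)} - -3458 = 167^{3} - -3458 = 4657463 + 3458 = 4660921$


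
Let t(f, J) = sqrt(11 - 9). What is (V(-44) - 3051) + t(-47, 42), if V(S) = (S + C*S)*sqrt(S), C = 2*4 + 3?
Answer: -3051 + sqrt(2) - 1056*I*sqrt(11) ≈ -3049.6 - 3502.4*I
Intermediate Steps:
t(f, J) = sqrt(2)
C = 11 (C = 8 + 3 = 11)
V(S) = 12*S**(3/2) (V(S) = (S + 11*S)*sqrt(S) = (12*S)*sqrt(S) = 12*S**(3/2))
(V(-44) - 3051) + t(-47, 42) = (12*(-44)**(3/2) - 3051) + sqrt(2) = (12*(-88*I*sqrt(11)) - 3051) + sqrt(2) = (-1056*I*sqrt(11) - 3051) + sqrt(2) = (-3051 - 1056*I*sqrt(11)) + sqrt(2) = -3051 + sqrt(2) - 1056*I*sqrt(11)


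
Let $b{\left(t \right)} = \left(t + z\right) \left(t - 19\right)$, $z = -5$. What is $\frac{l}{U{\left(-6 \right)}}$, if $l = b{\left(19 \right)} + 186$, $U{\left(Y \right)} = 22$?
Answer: $\frac{93}{11} \approx 8.4545$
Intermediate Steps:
$b{\left(t \right)} = \left(-19 + t\right) \left(-5 + t\right)$ ($b{\left(t \right)} = \left(t - 5\right) \left(t - 19\right) = \left(-5 + t\right) \left(-19 + t\right) = \left(-19 + t\right) \left(-5 + t\right)$)
$l = 186$ ($l = \left(95 + 19^{2} - 456\right) + 186 = \left(95 + 361 - 456\right) + 186 = 0 + 186 = 186$)
$\frac{l}{U{\left(-6 \right)}} = \frac{186}{22} = 186 \cdot \frac{1}{22} = \frac{93}{11}$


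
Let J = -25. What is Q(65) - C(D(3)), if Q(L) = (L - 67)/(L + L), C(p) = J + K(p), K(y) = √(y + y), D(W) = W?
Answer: 1624/65 - √6 ≈ 22.535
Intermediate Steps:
K(y) = √2*√y (K(y) = √(2*y) = √2*√y)
C(p) = -25 + √2*√p
Q(L) = (-67 + L)/(2*L) (Q(L) = (-67 + L)/((2*L)) = (-67 + L)*(1/(2*L)) = (-67 + L)/(2*L))
Q(65) - C(D(3)) = (½)*(-67 + 65)/65 - (-25 + √2*√3) = (½)*(1/65)*(-2) - (-25 + √6) = -1/65 + (25 - √6) = 1624/65 - √6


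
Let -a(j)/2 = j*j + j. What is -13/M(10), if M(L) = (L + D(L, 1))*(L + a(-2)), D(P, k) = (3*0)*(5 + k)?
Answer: -13/60 ≈ -0.21667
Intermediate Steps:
D(P, k) = 0 (D(P, k) = 0*(5 + k) = 0)
a(j) = -2*j - 2*j**2 (a(j) = -2*(j*j + j) = -2*(j**2 + j) = -2*(j + j**2) = -2*j - 2*j**2)
M(L) = L*(-4 + L) (M(L) = (L + 0)*(L - 2*(-2)*(1 - 2)) = L*(L - 2*(-2)*(-1)) = L*(L - 4) = L*(-4 + L))
-13/M(10) = -13*1/(10*(-4 + 10)) = -13/(10*6) = -13/60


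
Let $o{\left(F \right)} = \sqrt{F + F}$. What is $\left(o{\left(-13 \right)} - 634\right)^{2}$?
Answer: $\left(634 - i \sqrt{26}\right)^{2} \approx 4.0193 \cdot 10^{5} - 6466.0 i$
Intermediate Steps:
$o{\left(F \right)} = \sqrt{2} \sqrt{F}$ ($o{\left(F \right)} = \sqrt{2 F} = \sqrt{2} \sqrt{F}$)
$\left(o{\left(-13 \right)} - 634\right)^{2} = \left(\sqrt{2} \sqrt{-13} - 634\right)^{2} = \left(\sqrt{2} i \sqrt{13} - 634\right)^{2} = \left(i \sqrt{26} - 634\right)^{2} = \left(-634 + i \sqrt{26}\right)^{2}$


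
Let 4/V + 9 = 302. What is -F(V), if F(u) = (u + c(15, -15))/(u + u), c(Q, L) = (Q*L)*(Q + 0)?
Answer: 988871/8 ≈ 1.2361e+5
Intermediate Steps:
V = 4/293 (V = 4/(-9 + 302) = 4/293 ≈ 0.013652)
c(Q, L) = L*Q² (c(Q, L) = (L*Q)*Q = L*Q²)
F(u) = (-3375 + u)/(2*u) (F(u) = (u - 15*15²)/(u + u) = (u - 15*225)/((2*u)) = (u - 3375)*(1/(2*u)) = (-3375 + u)*(1/(2*u)) = (-3375 + u)/(2*u))
-F(V) = -(-3375 + 4/293)/(2*4/293) = -293*(-988871)/(2*4*293) = -1*(-988871/8) = 988871/8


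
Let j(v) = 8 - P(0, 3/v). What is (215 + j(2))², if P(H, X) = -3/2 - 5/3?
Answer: 1841449/36 ≈ 51151.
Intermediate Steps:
P(H, X) = -19/6 (P(H, X) = -3*½ - 5*⅓ = -3/2 - 5/3 = -19/6)
j(v) = 67/6 (j(v) = 8 - 1*(-19/6) = 8 + 19/6 = 67/6)
(215 + j(2))² = (215 + 67/6)² = (1357/6)² = 1841449/36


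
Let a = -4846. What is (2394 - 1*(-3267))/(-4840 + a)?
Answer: -5661/9686 ≈ -0.58445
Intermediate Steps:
(2394 - 1*(-3267))/(-4840 + a) = (2394 - 1*(-3267))/(-4840 - 4846) = (2394 + 3267)/(-9686) = 5661*(-1/9686) = -5661/9686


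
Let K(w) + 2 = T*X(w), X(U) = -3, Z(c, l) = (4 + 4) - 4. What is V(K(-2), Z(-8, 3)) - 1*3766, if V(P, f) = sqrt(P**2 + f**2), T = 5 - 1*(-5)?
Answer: -3766 + 4*sqrt(65) ≈ -3733.8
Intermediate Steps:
Z(c, l) = 4 (Z(c, l) = 8 - 4 = 4)
T = 10 (T = 5 + 5 = 10)
K(w) = -32 (K(w) = -2 + 10*(-3) = -2 - 30 = -32)
V(K(-2), Z(-8, 3)) - 1*3766 = sqrt((-32)**2 + 4**2) - 1*3766 = sqrt(1024 + 16) - 3766 = sqrt(1040) - 3766 = 4*sqrt(65) - 3766 = -3766 + 4*sqrt(65)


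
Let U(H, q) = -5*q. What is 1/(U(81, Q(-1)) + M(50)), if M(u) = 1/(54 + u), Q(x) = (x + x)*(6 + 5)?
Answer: 104/11441 ≈ 0.0090901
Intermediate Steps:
Q(x) = 22*x (Q(x) = (2*x)*11 = 22*x)
1/(U(81, Q(-1)) + M(50)) = 1/(-110*(-1) + 1/(54 + 50)) = 1/(-5*(-22) + 1/104) = 1/(110 + 1/104) = 1/(11441/104) = 104/11441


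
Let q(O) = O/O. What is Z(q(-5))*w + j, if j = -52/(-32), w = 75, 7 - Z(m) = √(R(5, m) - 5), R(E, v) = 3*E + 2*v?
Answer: 4213/8 - 150*√3 ≈ 266.82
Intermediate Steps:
q(O) = 1
R(E, v) = 2*v + 3*E
Z(m) = 7 - √(10 + 2*m) (Z(m) = 7 - √((2*m + 3*5) - 5) = 7 - √((2*m + 15) - 5) = 7 - √((15 + 2*m) - 5) = 7 - √(10 + 2*m))
j = 13/8 (j = -52*(-1/32) = 13/8 ≈ 1.6250)
Z(q(-5))*w + j = (7 - √(10 + 2*1))*75 + 13/8 = (7 - √(10 + 2))*75 + 13/8 = (7 - √12)*75 + 13/8 = (7 - 2*√3)*75 + 13/8 = (525 - 150*√3) + 13/8 = 4213/8 - 150*√3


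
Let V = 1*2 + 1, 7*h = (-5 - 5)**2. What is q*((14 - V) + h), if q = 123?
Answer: 21771/7 ≈ 3110.1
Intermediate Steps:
h = 100/7 (h = (-5 - 5)**2/7 = (1/7)*(-10)**2 = (1/7)*100 = 100/7 ≈ 14.286)
V = 3 (V = 2 + 1 = 3)
q*((14 - V) + h) = 123*((14 - 1*3) + 100/7) = 123*((14 - 3) + 100/7) = 123*(11 + 100/7) = 123*(177/7) = 21771/7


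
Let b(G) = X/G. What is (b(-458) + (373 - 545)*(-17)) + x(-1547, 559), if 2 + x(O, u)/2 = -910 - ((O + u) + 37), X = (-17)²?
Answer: 1374627/458 ≈ 3001.4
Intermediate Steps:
X = 289
x(O, u) = -1898 - 2*O - 2*u (x(O, u) = -4 + 2*(-910 - ((O + u) + 37)) = -4 + 2*(-910 - (37 + O + u)) = -4 + 2*(-910 + (-37 - O - u)) = -4 + 2*(-947 - O - u) = -4 + (-1894 - 2*O - 2*u) = -1898 - 2*O - 2*u)
b(G) = 289/G
(b(-458) + (373 - 545)*(-17)) + x(-1547, 559) = (289/(-458) + (373 - 545)*(-17)) + (-1898 - 2*(-1547) - 2*559) = (289*(-1/458) - 172*(-17)) + (-1898 + 3094 - 1118) = (-289/458 + 2924) + 78 = 1338903/458 + 78 = 1374627/458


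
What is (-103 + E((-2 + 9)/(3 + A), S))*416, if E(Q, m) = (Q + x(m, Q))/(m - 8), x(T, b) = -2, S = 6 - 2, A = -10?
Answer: -42536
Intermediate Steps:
S = 4
E(Q, m) = (-2 + Q)/(-8 + m) (E(Q, m) = (Q - 2)/(m - 8) = (-2 + Q)/(-8 + m))
(-103 + E((-2 + 9)/(3 + A), S))*416 = (-103 + (-2 + (-2 + 9)/(3 - 10))/(-8 + 4))*416 = (-103 + (-2 + 7/(-7))/(-4))*416 = (-103 - (-2 + 7*(-⅐))/4)*416 = (-103 - (-2 - 1)/4)*416 = (-103 - ¼*(-3))*416 = (-103 + ¾)*416 = -409/4*416 = -42536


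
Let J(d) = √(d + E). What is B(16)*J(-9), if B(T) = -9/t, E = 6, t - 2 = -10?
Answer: 9*I*√3/8 ≈ 1.9486*I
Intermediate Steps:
t = -8 (t = 2 - 10 = -8)
B(T) = 9/8 (B(T) = -9/(-8) = -9*(-⅛) = 9/8)
J(d) = √(6 + d) (J(d) = √(d + 6) = √(6 + d))
B(16)*J(-9) = 9*√(6 - 9)/8 = 9*√(-3)/8 = 9*(I*√3)/8 = 9*I*√3/8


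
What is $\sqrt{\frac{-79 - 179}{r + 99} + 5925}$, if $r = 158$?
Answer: $\frac{3 \sqrt{43474891}}{257} \approx 76.968$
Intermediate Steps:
$\sqrt{\frac{-79 - 179}{r + 99} + 5925} = \sqrt{\frac{-79 - 179}{158 + 99} + 5925} = \sqrt{- \frac{258}{257} + 5925} = \sqrt{\frac{1522467}{257}} = \frac{3 \sqrt{43474891}}{257}$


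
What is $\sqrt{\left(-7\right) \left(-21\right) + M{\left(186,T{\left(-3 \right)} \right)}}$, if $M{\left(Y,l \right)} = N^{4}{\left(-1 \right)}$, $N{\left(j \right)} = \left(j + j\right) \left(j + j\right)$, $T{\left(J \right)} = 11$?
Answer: $\sqrt{403} \approx 20.075$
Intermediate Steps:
$N{\left(j \right)} = 4 j^{2}$ ($N{\left(j \right)} = 2 j 2 j = 4 j^{2}$)
$M{\left(Y,l \right)} = 256$ ($M{\left(Y,l \right)} = \left(4 \left(-1\right)^{2}\right)^{4} = \left(4 \cdot 1\right)^{4} = 4^{4} = 256$)
$\sqrt{\left(-7\right) \left(-21\right) + M{\left(186,T{\left(-3 \right)} \right)}} = \sqrt{\left(-7\right) \left(-21\right) + 256} = \sqrt{147 + 256} = \sqrt{403}$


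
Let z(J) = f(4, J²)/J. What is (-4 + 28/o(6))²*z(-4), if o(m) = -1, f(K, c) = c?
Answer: -4096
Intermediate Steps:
z(J) = J (z(J) = J²/J = J)
(-4 + 28/o(6))²*z(-4) = (-4 + 28/(-1))²*(-4) = (-4 + 28*(-1))²*(-4) = (-4 - 28)²*(-4) = (-32)²*(-4) = 1024*(-4) = -4096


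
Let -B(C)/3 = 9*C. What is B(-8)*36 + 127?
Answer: 7903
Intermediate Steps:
B(C) = -27*C
B(-8)*36 + 127 = -27*(-8)*36 + 127 = 216*36 + 127 = 7776 + 127 = 7903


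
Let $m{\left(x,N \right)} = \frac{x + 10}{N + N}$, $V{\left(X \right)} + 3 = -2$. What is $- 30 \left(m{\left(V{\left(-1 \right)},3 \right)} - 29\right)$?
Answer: $845$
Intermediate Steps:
$V{\left(X \right)} = -5$ ($V{\left(X \right)} = -3 - 2 = -5$)
$m{\left(x,N \right)} = \frac{10 + x}{2 N}$
$- 30 \left(m{\left(V{\left(-1 \right)},3 \right)} - 29\right) = - 30 \left(\frac{10 - 5}{2 \cdot 3} - 29\right) = - 30 \left(\frac{1}{2} \cdot \frac{1}{3} \cdot 5 - 29\right) = - 30 \left(\frac{5}{6} - 29\right) = \left(-30\right) \left(- \frac{169}{6}\right) = 845$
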